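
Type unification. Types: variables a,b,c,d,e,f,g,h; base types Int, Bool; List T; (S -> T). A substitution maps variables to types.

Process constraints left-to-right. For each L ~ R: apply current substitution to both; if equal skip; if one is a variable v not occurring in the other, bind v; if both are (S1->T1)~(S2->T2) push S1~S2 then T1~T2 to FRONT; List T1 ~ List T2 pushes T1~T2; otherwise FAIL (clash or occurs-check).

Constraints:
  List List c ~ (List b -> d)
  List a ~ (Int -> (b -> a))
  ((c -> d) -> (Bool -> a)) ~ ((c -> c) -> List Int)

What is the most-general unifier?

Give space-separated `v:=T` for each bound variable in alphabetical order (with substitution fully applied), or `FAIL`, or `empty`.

step 1: unify List List c ~ (List b -> d)  [subst: {-} | 2 pending]
  clash: List List c vs (List b -> d)

Answer: FAIL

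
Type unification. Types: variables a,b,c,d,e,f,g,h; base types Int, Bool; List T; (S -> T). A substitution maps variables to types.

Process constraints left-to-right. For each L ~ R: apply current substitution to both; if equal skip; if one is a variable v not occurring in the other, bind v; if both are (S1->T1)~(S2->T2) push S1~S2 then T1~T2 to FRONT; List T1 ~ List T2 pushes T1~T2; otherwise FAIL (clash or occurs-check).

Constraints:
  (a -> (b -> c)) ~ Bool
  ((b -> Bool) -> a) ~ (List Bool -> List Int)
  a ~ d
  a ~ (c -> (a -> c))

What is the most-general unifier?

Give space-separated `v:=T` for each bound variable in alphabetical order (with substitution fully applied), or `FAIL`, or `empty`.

Answer: FAIL

Derivation:
step 1: unify (a -> (b -> c)) ~ Bool  [subst: {-} | 3 pending]
  clash: (a -> (b -> c)) vs Bool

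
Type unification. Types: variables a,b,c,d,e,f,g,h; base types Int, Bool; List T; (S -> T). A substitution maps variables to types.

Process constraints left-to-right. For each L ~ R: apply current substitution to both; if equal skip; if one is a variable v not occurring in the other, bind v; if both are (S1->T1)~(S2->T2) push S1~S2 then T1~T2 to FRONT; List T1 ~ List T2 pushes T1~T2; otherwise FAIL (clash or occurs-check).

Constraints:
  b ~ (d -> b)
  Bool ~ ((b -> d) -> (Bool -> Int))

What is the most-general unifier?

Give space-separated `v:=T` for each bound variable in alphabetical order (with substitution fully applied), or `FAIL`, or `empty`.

Answer: FAIL

Derivation:
step 1: unify b ~ (d -> b)  [subst: {-} | 1 pending]
  occurs-check fail: b in (d -> b)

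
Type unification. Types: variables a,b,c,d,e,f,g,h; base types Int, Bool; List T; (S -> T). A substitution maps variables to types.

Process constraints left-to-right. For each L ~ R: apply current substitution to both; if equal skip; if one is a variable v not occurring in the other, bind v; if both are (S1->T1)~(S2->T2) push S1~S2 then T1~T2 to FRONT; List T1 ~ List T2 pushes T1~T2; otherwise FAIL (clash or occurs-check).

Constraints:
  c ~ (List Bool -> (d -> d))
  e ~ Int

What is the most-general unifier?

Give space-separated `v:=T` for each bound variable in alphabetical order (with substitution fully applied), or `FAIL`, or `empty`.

Answer: c:=(List Bool -> (d -> d)) e:=Int

Derivation:
step 1: unify c ~ (List Bool -> (d -> d))  [subst: {-} | 1 pending]
  bind c := (List Bool -> (d -> d))
step 2: unify e ~ Int  [subst: {c:=(List Bool -> (d -> d))} | 0 pending]
  bind e := Int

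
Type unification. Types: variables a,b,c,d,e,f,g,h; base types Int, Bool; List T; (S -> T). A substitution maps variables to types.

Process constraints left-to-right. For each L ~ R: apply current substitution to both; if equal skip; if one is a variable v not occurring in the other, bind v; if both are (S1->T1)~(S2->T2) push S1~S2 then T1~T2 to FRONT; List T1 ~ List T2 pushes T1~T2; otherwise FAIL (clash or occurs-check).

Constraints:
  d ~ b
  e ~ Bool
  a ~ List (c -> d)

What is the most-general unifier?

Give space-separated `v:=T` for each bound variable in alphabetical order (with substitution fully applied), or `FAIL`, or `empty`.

Answer: a:=List (c -> b) d:=b e:=Bool

Derivation:
step 1: unify d ~ b  [subst: {-} | 2 pending]
  bind d := b
step 2: unify e ~ Bool  [subst: {d:=b} | 1 pending]
  bind e := Bool
step 3: unify a ~ List (c -> b)  [subst: {d:=b, e:=Bool} | 0 pending]
  bind a := List (c -> b)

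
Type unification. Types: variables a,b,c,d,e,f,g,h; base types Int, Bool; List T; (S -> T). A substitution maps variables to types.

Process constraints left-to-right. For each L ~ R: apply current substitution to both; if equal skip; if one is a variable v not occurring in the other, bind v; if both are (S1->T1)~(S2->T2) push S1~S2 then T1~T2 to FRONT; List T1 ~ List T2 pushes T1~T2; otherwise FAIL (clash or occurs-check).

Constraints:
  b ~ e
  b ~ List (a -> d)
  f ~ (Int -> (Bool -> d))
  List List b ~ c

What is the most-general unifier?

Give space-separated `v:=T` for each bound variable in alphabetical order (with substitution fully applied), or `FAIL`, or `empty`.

step 1: unify b ~ e  [subst: {-} | 3 pending]
  bind b := e
step 2: unify e ~ List (a -> d)  [subst: {b:=e} | 2 pending]
  bind e := List (a -> d)
step 3: unify f ~ (Int -> (Bool -> d))  [subst: {b:=e, e:=List (a -> d)} | 1 pending]
  bind f := (Int -> (Bool -> d))
step 4: unify List List List (a -> d) ~ c  [subst: {b:=e, e:=List (a -> d), f:=(Int -> (Bool -> d))} | 0 pending]
  bind c := List List List (a -> d)

Answer: b:=List (a -> d) c:=List List List (a -> d) e:=List (a -> d) f:=(Int -> (Bool -> d))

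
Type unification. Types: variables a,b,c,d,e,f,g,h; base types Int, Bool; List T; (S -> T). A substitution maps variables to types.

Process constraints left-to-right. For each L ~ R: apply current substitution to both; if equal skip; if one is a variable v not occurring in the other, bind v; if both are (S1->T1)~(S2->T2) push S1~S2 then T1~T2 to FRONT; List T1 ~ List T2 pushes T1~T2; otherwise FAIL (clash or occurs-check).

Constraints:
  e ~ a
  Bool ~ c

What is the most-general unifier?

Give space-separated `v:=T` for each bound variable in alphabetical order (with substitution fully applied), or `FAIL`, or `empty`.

Answer: c:=Bool e:=a

Derivation:
step 1: unify e ~ a  [subst: {-} | 1 pending]
  bind e := a
step 2: unify Bool ~ c  [subst: {e:=a} | 0 pending]
  bind c := Bool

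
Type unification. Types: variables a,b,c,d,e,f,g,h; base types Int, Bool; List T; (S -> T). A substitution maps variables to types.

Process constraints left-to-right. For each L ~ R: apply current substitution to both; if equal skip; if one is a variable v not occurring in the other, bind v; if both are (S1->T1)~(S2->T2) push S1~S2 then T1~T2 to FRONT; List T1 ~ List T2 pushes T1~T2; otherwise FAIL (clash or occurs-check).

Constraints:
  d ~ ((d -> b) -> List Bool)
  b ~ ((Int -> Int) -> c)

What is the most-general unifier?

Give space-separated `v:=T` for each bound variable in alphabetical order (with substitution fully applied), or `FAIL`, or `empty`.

step 1: unify d ~ ((d -> b) -> List Bool)  [subst: {-} | 1 pending]
  occurs-check fail: d in ((d -> b) -> List Bool)

Answer: FAIL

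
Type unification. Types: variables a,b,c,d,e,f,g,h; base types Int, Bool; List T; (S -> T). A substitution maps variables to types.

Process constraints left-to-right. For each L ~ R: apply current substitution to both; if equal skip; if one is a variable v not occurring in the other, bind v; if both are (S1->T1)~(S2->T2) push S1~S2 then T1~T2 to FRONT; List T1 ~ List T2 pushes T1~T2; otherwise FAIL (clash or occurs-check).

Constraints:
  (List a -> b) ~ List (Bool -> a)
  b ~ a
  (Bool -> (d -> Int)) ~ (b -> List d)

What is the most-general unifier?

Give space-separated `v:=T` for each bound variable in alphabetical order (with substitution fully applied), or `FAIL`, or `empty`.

Answer: FAIL

Derivation:
step 1: unify (List a -> b) ~ List (Bool -> a)  [subst: {-} | 2 pending]
  clash: (List a -> b) vs List (Bool -> a)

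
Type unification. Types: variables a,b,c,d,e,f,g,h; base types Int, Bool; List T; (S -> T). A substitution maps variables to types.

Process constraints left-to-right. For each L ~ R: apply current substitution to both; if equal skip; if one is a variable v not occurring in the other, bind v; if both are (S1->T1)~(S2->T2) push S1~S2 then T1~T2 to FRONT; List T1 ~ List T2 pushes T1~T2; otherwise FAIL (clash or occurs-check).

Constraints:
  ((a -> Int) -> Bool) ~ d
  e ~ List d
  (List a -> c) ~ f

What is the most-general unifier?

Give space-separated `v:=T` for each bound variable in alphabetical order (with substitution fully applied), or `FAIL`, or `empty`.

Answer: d:=((a -> Int) -> Bool) e:=List ((a -> Int) -> Bool) f:=(List a -> c)

Derivation:
step 1: unify ((a -> Int) -> Bool) ~ d  [subst: {-} | 2 pending]
  bind d := ((a -> Int) -> Bool)
step 2: unify e ~ List ((a -> Int) -> Bool)  [subst: {d:=((a -> Int) -> Bool)} | 1 pending]
  bind e := List ((a -> Int) -> Bool)
step 3: unify (List a -> c) ~ f  [subst: {d:=((a -> Int) -> Bool), e:=List ((a -> Int) -> Bool)} | 0 pending]
  bind f := (List a -> c)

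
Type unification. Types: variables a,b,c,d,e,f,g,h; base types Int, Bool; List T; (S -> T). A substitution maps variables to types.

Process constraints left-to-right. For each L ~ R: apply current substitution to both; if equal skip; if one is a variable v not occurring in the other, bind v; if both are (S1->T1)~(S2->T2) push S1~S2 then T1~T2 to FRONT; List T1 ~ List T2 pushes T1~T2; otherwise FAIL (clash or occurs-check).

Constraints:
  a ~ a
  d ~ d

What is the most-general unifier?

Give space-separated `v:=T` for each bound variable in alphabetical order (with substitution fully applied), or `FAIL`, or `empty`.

step 1: unify a ~ a  [subst: {-} | 1 pending]
  -> identical, skip
step 2: unify d ~ d  [subst: {-} | 0 pending]
  -> identical, skip

Answer: empty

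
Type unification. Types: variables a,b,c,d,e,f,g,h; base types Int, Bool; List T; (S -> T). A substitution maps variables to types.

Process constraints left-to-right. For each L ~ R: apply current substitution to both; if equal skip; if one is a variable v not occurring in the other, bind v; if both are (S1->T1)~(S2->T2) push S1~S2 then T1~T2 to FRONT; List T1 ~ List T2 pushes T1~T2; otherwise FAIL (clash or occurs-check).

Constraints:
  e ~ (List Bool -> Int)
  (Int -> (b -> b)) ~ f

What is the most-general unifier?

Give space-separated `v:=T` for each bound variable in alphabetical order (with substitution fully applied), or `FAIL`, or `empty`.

Answer: e:=(List Bool -> Int) f:=(Int -> (b -> b))

Derivation:
step 1: unify e ~ (List Bool -> Int)  [subst: {-} | 1 pending]
  bind e := (List Bool -> Int)
step 2: unify (Int -> (b -> b)) ~ f  [subst: {e:=(List Bool -> Int)} | 0 pending]
  bind f := (Int -> (b -> b))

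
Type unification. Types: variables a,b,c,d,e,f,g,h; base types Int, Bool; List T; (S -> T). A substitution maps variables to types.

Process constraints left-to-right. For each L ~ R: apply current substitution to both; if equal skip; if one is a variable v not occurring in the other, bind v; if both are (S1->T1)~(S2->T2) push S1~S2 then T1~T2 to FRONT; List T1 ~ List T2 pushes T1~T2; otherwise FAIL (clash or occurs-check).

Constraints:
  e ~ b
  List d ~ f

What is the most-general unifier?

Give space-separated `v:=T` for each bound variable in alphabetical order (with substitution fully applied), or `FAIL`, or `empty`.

step 1: unify e ~ b  [subst: {-} | 1 pending]
  bind e := b
step 2: unify List d ~ f  [subst: {e:=b} | 0 pending]
  bind f := List d

Answer: e:=b f:=List d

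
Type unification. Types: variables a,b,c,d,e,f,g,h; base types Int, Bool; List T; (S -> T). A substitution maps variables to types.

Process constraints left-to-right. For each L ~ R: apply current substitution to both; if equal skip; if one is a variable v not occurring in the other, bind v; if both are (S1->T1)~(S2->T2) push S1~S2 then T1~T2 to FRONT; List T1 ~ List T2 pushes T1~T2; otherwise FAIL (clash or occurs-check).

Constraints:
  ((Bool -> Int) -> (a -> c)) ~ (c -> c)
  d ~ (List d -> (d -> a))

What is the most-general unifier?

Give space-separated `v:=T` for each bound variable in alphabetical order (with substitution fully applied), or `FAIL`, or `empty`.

Answer: FAIL

Derivation:
step 1: unify ((Bool -> Int) -> (a -> c)) ~ (c -> c)  [subst: {-} | 1 pending]
  -> decompose arrow: push (Bool -> Int)~c, (a -> c)~c
step 2: unify (Bool -> Int) ~ c  [subst: {-} | 2 pending]
  bind c := (Bool -> Int)
step 3: unify (a -> (Bool -> Int)) ~ (Bool -> Int)  [subst: {c:=(Bool -> Int)} | 1 pending]
  -> decompose arrow: push a~Bool, (Bool -> Int)~Int
step 4: unify a ~ Bool  [subst: {c:=(Bool -> Int)} | 2 pending]
  bind a := Bool
step 5: unify (Bool -> Int) ~ Int  [subst: {c:=(Bool -> Int), a:=Bool} | 1 pending]
  clash: (Bool -> Int) vs Int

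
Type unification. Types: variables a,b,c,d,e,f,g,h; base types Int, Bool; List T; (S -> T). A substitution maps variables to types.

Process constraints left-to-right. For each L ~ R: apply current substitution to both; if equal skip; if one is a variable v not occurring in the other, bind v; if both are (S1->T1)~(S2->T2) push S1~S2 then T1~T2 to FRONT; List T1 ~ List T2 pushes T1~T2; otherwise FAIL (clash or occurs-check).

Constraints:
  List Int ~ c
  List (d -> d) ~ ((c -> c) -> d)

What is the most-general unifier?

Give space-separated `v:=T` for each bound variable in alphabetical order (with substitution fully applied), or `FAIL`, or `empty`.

Answer: FAIL

Derivation:
step 1: unify List Int ~ c  [subst: {-} | 1 pending]
  bind c := List Int
step 2: unify List (d -> d) ~ ((List Int -> List Int) -> d)  [subst: {c:=List Int} | 0 pending]
  clash: List (d -> d) vs ((List Int -> List Int) -> d)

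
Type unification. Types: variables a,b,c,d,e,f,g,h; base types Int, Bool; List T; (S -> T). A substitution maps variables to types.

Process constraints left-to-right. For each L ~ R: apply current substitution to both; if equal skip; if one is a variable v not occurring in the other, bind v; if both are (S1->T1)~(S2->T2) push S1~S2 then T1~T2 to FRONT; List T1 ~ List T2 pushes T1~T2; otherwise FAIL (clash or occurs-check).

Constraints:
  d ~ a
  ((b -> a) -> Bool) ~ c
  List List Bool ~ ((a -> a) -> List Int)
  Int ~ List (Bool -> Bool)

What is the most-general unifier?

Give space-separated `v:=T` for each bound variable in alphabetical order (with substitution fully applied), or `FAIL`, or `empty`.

Answer: FAIL

Derivation:
step 1: unify d ~ a  [subst: {-} | 3 pending]
  bind d := a
step 2: unify ((b -> a) -> Bool) ~ c  [subst: {d:=a} | 2 pending]
  bind c := ((b -> a) -> Bool)
step 3: unify List List Bool ~ ((a -> a) -> List Int)  [subst: {d:=a, c:=((b -> a) -> Bool)} | 1 pending]
  clash: List List Bool vs ((a -> a) -> List Int)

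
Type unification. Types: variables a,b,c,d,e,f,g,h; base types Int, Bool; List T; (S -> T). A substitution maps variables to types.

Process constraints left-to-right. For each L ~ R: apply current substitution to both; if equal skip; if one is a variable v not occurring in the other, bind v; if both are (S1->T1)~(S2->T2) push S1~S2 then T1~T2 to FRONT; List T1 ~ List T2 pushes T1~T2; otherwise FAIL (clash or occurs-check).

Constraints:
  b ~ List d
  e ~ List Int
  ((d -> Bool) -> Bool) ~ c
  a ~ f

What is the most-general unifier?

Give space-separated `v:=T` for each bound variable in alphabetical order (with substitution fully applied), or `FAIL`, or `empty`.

step 1: unify b ~ List d  [subst: {-} | 3 pending]
  bind b := List d
step 2: unify e ~ List Int  [subst: {b:=List d} | 2 pending]
  bind e := List Int
step 3: unify ((d -> Bool) -> Bool) ~ c  [subst: {b:=List d, e:=List Int} | 1 pending]
  bind c := ((d -> Bool) -> Bool)
step 4: unify a ~ f  [subst: {b:=List d, e:=List Int, c:=((d -> Bool) -> Bool)} | 0 pending]
  bind a := f

Answer: a:=f b:=List d c:=((d -> Bool) -> Bool) e:=List Int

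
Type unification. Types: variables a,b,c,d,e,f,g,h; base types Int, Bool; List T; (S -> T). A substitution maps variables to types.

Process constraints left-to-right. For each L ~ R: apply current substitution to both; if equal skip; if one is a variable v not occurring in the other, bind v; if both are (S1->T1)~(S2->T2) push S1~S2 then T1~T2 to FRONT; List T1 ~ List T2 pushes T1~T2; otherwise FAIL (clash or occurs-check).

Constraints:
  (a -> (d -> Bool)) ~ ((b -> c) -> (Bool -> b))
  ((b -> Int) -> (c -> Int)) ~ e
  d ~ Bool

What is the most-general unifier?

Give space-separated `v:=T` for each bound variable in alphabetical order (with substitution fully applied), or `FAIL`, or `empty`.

step 1: unify (a -> (d -> Bool)) ~ ((b -> c) -> (Bool -> b))  [subst: {-} | 2 pending]
  -> decompose arrow: push a~(b -> c), (d -> Bool)~(Bool -> b)
step 2: unify a ~ (b -> c)  [subst: {-} | 3 pending]
  bind a := (b -> c)
step 3: unify (d -> Bool) ~ (Bool -> b)  [subst: {a:=(b -> c)} | 2 pending]
  -> decompose arrow: push d~Bool, Bool~b
step 4: unify d ~ Bool  [subst: {a:=(b -> c)} | 3 pending]
  bind d := Bool
step 5: unify Bool ~ b  [subst: {a:=(b -> c), d:=Bool} | 2 pending]
  bind b := Bool
step 6: unify ((Bool -> Int) -> (c -> Int)) ~ e  [subst: {a:=(b -> c), d:=Bool, b:=Bool} | 1 pending]
  bind e := ((Bool -> Int) -> (c -> Int))
step 7: unify Bool ~ Bool  [subst: {a:=(b -> c), d:=Bool, b:=Bool, e:=((Bool -> Int) -> (c -> Int))} | 0 pending]
  -> identical, skip

Answer: a:=(Bool -> c) b:=Bool d:=Bool e:=((Bool -> Int) -> (c -> Int))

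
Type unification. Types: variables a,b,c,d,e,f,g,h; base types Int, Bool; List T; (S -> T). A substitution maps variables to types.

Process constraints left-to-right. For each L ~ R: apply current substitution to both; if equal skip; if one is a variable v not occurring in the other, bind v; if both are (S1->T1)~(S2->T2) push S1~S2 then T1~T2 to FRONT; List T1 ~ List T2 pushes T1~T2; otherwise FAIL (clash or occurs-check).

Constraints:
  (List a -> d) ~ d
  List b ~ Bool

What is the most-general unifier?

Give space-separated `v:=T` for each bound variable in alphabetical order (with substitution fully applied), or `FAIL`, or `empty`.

Answer: FAIL

Derivation:
step 1: unify (List a -> d) ~ d  [subst: {-} | 1 pending]
  occurs-check fail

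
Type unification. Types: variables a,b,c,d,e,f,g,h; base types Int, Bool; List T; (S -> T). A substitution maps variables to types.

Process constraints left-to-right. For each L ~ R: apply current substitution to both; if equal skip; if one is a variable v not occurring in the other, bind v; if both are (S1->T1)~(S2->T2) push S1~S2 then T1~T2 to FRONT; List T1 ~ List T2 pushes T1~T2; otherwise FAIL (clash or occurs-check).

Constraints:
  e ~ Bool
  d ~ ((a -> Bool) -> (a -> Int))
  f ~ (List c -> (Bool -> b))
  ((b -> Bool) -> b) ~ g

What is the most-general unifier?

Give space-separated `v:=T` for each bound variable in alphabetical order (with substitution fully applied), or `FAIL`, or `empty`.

step 1: unify e ~ Bool  [subst: {-} | 3 pending]
  bind e := Bool
step 2: unify d ~ ((a -> Bool) -> (a -> Int))  [subst: {e:=Bool} | 2 pending]
  bind d := ((a -> Bool) -> (a -> Int))
step 3: unify f ~ (List c -> (Bool -> b))  [subst: {e:=Bool, d:=((a -> Bool) -> (a -> Int))} | 1 pending]
  bind f := (List c -> (Bool -> b))
step 4: unify ((b -> Bool) -> b) ~ g  [subst: {e:=Bool, d:=((a -> Bool) -> (a -> Int)), f:=(List c -> (Bool -> b))} | 0 pending]
  bind g := ((b -> Bool) -> b)

Answer: d:=((a -> Bool) -> (a -> Int)) e:=Bool f:=(List c -> (Bool -> b)) g:=((b -> Bool) -> b)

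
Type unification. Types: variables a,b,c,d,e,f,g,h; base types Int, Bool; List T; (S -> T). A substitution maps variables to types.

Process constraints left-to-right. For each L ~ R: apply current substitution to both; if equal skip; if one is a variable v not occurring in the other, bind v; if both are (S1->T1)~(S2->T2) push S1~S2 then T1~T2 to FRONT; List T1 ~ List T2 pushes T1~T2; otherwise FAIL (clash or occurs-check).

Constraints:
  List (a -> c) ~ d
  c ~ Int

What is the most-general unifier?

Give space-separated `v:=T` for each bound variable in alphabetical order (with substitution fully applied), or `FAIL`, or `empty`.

Answer: c:=Int d:=List (a -> Int)

Derivation:
step 1: unify List (a -> c) ~ d  [subst: {-} | 1 pending]
  bind d := List (a -> c)
step 2: unify c ~ Int  [subst: {d:=List (a -> c)} | 0 pending]
  bind c := Int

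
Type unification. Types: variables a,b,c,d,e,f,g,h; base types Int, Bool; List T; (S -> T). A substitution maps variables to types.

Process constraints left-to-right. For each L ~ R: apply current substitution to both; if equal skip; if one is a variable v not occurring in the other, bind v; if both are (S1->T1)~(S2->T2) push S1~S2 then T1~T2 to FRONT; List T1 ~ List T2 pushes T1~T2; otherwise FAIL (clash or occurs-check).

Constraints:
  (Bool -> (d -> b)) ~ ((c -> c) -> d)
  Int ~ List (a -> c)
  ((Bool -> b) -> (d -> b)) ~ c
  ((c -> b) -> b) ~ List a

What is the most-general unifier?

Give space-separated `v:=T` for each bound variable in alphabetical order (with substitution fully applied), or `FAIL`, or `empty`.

step 1: unify (Bool -> (d -> b)) ~ ((c -> c) -> d)  [subst: {-} | 3 pending]
  -> decompose arrow: push Bool~(c -> c), (d -> b)~d
step 2: unify Bool ~ (c -> c)  [subst: {-} | 4 pending]
  clash: Bool vs (c -> c)

Answer: FAIL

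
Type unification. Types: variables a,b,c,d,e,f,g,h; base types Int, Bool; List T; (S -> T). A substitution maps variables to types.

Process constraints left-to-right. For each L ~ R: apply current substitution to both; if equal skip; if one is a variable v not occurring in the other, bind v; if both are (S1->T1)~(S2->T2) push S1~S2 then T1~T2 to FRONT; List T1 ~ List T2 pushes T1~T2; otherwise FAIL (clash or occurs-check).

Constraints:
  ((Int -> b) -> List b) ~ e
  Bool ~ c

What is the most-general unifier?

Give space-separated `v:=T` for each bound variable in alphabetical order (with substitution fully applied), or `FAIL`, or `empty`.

Answer: c:=Bool e:=((Int -> b) -> List b)

Derivation:
step 1: unify ((Int -> b) -> List b) ~ e  [subst: {-} | 1 pending]
  bind e := ((Int -> b) -> List b)
step 2: unify Bool ~ c  [subst: {e:=((Int -> b) -> List b)} | 0 pending]
  bind c := Bool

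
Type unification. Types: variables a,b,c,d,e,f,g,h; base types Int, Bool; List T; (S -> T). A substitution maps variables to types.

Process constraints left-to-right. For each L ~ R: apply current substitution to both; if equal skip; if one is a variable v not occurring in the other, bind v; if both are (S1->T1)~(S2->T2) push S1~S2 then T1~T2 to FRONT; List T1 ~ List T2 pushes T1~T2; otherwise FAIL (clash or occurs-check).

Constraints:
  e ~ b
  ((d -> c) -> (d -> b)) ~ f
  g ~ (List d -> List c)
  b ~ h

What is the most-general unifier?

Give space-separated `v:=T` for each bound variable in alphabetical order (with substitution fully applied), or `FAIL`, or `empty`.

Answer: b:=h e:=h f:=((d -> c) -> (d -> h)) g:=(List d -> List c)

Derivation:
step 1: unify e ~ b  [subst: {-} | 3 pending]
  bind e := b
step 2: unify ((d -> c) -> (d -> b)) ~ f  [subst: {e:=b} | 2 pending]
  bind f := ((d -> c) -> (d -> b))
step 3: unify g ~ (List d -> List c)  [subst: {e:=b, f:=((d -> c) -> (d -> b))} | 1 pending]
  bind g := (List d -> List c)
step 4: unify b ~ h  [subst: {e:=b, f:=((d -> c) -> (d -> b)), g:=(List d -> List c)} | 0 pending]
  bind b := h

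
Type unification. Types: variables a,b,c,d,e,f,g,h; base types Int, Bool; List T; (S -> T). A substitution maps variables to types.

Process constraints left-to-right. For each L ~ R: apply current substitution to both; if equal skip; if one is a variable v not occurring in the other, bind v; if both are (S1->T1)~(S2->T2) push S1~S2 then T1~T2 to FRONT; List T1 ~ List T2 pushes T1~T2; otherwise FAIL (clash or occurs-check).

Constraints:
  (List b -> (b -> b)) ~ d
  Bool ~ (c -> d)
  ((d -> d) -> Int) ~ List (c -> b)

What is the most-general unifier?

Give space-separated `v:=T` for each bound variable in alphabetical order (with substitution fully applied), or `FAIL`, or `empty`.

step 1: unify (List b -> (b -> b)) ~ d  [subst: {-} | 2 pending]
  bind d := (List b -> (b -> b))
step 2: unify Bool ~ (c -> (List b -> (b -> b)))  [subst: {d:=(List b -> (b -> b))} | 1 pending]
  clash: Bool vs (c -> (List b -> (b -> b)))

Answer: FAIL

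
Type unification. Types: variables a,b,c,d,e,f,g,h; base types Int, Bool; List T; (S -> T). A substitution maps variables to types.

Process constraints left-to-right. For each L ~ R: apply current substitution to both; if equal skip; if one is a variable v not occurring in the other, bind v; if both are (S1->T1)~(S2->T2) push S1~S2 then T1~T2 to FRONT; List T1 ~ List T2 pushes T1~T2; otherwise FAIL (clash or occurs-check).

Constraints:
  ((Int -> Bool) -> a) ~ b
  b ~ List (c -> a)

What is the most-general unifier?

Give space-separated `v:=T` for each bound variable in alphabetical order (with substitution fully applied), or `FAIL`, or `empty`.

step 1: unify ((Int -> Bool) -> a) ~ b  [subst: {-} | 1 pending]
  bind b := ((Int -> Bool) -> a)
step 2: unify ((Int -> Bool) -> a) ~ List (c -> a)  [subst: {b:=((Int -> Bool) -> a)} | 0 pending]
  clash: ((Int -> Bool) -> a) vs List (c -> a)

Answer: FAIL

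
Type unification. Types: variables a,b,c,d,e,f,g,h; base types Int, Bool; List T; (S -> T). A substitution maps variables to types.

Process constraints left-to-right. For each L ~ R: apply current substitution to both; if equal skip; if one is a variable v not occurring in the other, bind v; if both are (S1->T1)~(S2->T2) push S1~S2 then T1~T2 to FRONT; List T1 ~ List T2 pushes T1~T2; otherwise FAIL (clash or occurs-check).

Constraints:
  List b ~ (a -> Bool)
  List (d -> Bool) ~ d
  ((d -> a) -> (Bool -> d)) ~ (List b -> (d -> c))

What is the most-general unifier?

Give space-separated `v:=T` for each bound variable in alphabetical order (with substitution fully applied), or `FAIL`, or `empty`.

Answer: FAIL

Derivation:
step 1: unify List b ~ (a -> Bool)  [subst: {-} | 2 pending]
  clash: List b vs (a -> Bool)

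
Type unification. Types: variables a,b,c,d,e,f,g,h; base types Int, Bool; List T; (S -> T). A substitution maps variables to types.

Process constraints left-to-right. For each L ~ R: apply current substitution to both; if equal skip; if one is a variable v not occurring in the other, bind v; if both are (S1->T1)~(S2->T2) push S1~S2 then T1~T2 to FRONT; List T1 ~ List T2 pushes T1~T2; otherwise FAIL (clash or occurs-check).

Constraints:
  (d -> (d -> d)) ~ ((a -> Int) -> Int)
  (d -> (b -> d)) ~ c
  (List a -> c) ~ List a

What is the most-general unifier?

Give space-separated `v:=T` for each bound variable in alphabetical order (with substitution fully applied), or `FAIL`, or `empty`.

Answer: FAIL

Derivation:
step 1: unify (d -> (d -> d)) ~ ((a -> Int) -> Int)  [subst: {-} | 2 pending]
  -> decompose arrow: push d~(a -> Int), (d -> d)~Int
step 2: unify d ~ (a -> Int)  [subst: {-} | 3 pending]
  bind d := (a -> Int)
step 3: unify ((a -> Int) -> (a -> Int)) ~ Int  [subst: {d:=(a -> Int)} | 2 pending]
  clash: ((a -> Int) -> (a -> Int)) vs Int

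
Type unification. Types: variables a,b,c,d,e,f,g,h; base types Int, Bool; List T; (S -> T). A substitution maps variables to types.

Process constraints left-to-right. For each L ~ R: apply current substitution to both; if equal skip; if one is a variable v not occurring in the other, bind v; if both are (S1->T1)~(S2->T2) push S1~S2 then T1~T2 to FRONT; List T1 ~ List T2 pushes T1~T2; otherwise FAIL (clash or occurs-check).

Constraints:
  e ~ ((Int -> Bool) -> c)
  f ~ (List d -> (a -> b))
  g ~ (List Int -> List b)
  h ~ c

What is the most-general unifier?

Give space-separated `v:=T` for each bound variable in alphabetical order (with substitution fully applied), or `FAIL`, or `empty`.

step 1: unify e ~ ((Int -> Bool) -> c)  [subst: {-} | 3 pending]
  bind e := ((Int -> Bool) -> c)
step 2: unify f ~ (List d -> (a -> b))  [subst: {e:=((Int -> Bool) -> c)} | 2 pending]
  bind f := (List d -> (a -> b))
step 3: unify g ~ (List Int -> List b)  [subst: {e:=((Int -> Bool) -> c), f:=(List d -> (a -> b))} | 1 pending]
  bind g := (List Int -> List b)
step 4: unify h ~ c  [subst: {e:=((Int -> Bool) -> c), f:=(List d -> (a -> b)), g:=(List Int -> List b)} | 0 pending]
  bind h := c

Answer: e:=((Int -> Bool) -> c) f:=(List d -> (a -> b)) g:=(List Int -> List b) h:=c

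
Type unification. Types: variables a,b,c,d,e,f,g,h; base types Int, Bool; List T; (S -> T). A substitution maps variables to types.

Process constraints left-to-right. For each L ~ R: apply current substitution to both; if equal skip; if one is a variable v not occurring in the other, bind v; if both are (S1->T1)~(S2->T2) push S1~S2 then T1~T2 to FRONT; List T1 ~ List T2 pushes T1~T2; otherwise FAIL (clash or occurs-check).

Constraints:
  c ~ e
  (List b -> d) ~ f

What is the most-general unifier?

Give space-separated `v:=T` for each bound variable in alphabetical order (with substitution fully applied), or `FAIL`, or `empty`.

step 1: unify c ~ e  [subst: {-} | 1 pending]
  bind c := e
step 2: unify (List b -> d) ~ f  [subst: {c:=e} | 0 pending]
  bind f := (List b -> d)

Answer: c:=e f:=(List b -> d)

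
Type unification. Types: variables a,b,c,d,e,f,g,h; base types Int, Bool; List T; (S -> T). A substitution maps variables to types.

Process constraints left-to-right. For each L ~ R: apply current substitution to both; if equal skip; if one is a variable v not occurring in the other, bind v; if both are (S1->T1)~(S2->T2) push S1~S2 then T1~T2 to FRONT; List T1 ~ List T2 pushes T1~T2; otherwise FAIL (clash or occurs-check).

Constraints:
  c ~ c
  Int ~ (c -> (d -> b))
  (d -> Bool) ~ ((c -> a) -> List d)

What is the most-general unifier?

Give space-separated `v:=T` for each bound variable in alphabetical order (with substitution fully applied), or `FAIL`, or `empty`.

step 1: unify c ~ c  [subst: {-} | 2 pending]
  -> identical, skip
step 2: unify Int ~ (c -> (d -> b))  [subst: {-} | 1 pending]
  clash: Int vs (c -> (d -> b))

Answer: FAIL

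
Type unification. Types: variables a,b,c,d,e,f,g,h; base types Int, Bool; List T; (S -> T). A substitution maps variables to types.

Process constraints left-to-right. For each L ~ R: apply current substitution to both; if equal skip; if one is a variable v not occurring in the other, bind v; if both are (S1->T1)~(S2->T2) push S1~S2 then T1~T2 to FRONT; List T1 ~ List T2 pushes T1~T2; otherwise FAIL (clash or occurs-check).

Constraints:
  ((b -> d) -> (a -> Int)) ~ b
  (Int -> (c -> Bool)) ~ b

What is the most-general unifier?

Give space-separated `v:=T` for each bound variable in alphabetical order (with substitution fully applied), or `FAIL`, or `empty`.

Answer: FAIL

Derivation:
step 1: unify ((b -> d) -> (a -> Int)) ~ b  [subst: {-} | 1 pending]
  occurs-check fail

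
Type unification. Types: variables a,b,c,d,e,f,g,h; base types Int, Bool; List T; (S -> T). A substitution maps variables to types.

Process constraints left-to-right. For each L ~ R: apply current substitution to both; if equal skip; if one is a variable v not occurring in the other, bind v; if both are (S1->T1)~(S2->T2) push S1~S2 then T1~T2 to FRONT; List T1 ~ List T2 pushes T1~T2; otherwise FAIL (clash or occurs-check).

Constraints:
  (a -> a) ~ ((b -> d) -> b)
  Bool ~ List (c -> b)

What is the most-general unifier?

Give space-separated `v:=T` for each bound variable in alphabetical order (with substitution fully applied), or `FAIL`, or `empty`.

step 1: unify (a -> a) ~ ((b -> d) -> b)  [subst: {-} | 1 pending]
  -> decompose arrow: push a~(b -> d), a~b
step 2: unify a ~ (b -> d)  [subst: {-} | 2 pending]
  bind a := (b -> d)
step 3: unify (b -> d) ~ b  [subst: {a:=(b -> d)} | 1 pending]
  occurs-check fail

Answer: FAIL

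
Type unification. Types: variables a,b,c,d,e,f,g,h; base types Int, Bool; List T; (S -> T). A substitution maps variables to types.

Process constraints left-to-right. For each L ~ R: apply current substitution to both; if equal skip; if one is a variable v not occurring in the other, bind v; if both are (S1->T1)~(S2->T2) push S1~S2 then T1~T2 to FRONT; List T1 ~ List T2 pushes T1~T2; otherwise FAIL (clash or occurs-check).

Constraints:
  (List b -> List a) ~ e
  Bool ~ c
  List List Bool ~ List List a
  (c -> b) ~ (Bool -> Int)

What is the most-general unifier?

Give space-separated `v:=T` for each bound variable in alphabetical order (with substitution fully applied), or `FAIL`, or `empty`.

Answer: a:=Bool b:=Int c:=Bool e:=(List Int -> List Bool)

Derivation:
step 1: unify (List b -> List a) ~ e  [subst: {-} | 3 pending]
  bind e := (List b -> List a)
step 2: unify Bool ~ c  [subst: {e:=(List b -> List a)} | 2 pending]
  bind c := Bool
step 3: unify List List Bool ~ List List a  [subst: {e:=(List b -> List a), c:=Bool} | 1 pending]
  -> decompose List: push List Bool~List a
step 4: unify List Bool ~ List a  [subst: {e:=(List b -> List a), c:=Bool} | 1 pending]
  -> decompose List: push Bool~a
step 5: unify Bool ~ a  [subst: {e:=(List b -> List a), c:=Bool} | 1 pending]
  bind a := Bool
step 6: unify (Bool -> b) ~ (Bool -> Int)  [subst: {e:=(List b -> List a), c:=Bool, a:=Bool} | 0 pending]
  -> decompose arrow: push Bool~Bool, b~Int
step 7: unify Bool ~ Bool  [subst: {e:=(List b -> List a), c:=Bool, a:=Bool} | 1 pending]
  -> identical, skip
step 8: unify b ~ Int  [subst: {e:=(List b -> List a), c:=Bool, a:=Bool} | 0 pending]
  bind b := Int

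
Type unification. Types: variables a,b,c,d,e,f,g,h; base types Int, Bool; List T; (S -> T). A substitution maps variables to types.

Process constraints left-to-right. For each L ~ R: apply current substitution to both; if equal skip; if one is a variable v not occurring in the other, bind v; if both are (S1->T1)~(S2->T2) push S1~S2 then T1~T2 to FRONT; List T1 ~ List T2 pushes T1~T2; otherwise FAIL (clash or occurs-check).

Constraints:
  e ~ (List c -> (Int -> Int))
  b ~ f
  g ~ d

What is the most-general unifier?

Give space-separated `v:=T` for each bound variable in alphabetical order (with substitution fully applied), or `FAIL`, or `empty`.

step 1: unify e ~ (List c -> (Int -> Int))  [subst: {-} | 2 pending]
  bind e := (List c -> (Int -> Int))
step 2: unify b ~ f  [subst: {e:=(List c -> (Int -> Int))} | 1 pending]
  bind b := f
step 3: unify g ~ d  [subst: {e:=(List c -> (Int -> Int)), b:=f} | 0 pending]
  bind g := d

Answer: b:=f e:=(List c -> (Int -> Int)) g:=d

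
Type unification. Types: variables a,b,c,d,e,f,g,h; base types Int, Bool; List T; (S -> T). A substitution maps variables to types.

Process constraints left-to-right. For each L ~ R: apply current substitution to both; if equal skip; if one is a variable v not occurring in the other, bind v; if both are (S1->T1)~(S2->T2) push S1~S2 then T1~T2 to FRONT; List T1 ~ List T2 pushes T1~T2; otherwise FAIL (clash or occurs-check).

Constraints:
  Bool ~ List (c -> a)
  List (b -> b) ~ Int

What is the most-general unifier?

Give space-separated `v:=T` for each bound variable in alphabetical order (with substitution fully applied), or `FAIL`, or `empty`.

step 1: unify Bool ~ List (c -> a)  [subst: {-} | 1 pending]
  clash: Bool vs List (c -> a)

Answer: FAIL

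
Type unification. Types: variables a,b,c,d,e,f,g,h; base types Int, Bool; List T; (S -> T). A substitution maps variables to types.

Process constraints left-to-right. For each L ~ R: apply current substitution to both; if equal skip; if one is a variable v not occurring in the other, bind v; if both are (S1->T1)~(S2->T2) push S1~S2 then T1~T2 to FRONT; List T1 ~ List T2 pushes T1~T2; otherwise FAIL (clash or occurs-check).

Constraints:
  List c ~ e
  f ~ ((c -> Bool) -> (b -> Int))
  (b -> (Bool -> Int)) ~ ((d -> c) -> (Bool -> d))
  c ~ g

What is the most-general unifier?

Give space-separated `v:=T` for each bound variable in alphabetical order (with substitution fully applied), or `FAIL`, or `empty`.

step 1: unify List c ~ e  [subst: {-} | 3 pending]
  bind e := List c
step 2: unify f ~ ((c -> Bool) -> (b -> Int))  [subst: {e:=List c} | 2 pending]
  bind f := ((c -> Bool) -> (b -> Int))
step 3: unify (b -> (Bool -> Int)) ~ ((d -> c) -> (Bool -> d))  [subst: {e:=List c, f:=((c -> Bool) -> (b -> Int))} | 1 pending]
  -> decompose arrow: push b~(d -> c), (Bool -> Int)~(Bool -> d)
step 4: unify b ~ (d -> c)  [subst: {e:=List c, f:=((c -> Bool) -> (b -> Int))} | 2 pending]
  bind b := (d -> c)
step 5: unify (Bool -> Int) ~ (Bool -> d)  [subst: {e:=List c, f:=((c -> Bool) -> (b -> Int)), b:=(d -> c)} | 1 pending]
  -> decompose arrow: push Bool~Bool, Int~d
step 6: unify Bool ~ Bool  [subst: {e:=List c, f:=((c -> Bool) -> (b -> Int)), b:=(d -> c)} | 2 pending]
  -> identical, skip
step 7: unify Int ~ d  [subst: {e:=List c, f:=((c -> Bool) -> (b -> Int)), b:=(d -> c)} | 1 pending]
  bind d := Int
step 8: unify c ~ g  [subst: {e:=List c, f:=((c -> Bool) -> (b -> Int)), b:=(d -> c), d:=Int} | 0 pending]
  bind c := g

Answer: b:=(Int -> g) c:=g d:=Int e:=List g f:=((g -> Bool) -> ((Int -> g) -> Int))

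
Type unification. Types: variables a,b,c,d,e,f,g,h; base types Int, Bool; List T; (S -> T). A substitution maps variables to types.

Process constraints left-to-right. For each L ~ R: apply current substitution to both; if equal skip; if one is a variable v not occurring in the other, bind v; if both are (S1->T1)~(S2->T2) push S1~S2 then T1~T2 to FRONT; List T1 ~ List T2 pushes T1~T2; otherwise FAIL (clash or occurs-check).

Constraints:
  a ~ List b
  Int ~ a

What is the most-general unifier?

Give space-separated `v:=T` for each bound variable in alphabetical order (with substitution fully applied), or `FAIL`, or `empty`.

Answer: FAIL

Derivation:
step 1: unify a ~ List b  [subst: {-} | 1 pending]
  bind a := List b
step 2: unify Int ~ List b  [subst: {a:=List b} | 0 pending]
  clash: Int vs List b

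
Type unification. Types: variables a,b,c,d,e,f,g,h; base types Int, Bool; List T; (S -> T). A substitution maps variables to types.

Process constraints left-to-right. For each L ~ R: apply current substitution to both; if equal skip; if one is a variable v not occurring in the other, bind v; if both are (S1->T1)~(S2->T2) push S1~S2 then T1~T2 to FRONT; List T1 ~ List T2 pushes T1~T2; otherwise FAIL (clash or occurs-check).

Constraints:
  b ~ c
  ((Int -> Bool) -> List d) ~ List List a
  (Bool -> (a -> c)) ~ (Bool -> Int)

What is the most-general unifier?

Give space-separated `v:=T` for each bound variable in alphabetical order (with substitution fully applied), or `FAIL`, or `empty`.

Answer: FAIL

Derivation:
step 1: unify b ~ c  [subst: {-} | 2 pending]
  bind b := c
step 2: unify ((Int -> Bool) -> List d) ~ List List a  [subst: {b:=c} | 1 pending]
  clash: ((Int -> Bool) -> List d) vs List List a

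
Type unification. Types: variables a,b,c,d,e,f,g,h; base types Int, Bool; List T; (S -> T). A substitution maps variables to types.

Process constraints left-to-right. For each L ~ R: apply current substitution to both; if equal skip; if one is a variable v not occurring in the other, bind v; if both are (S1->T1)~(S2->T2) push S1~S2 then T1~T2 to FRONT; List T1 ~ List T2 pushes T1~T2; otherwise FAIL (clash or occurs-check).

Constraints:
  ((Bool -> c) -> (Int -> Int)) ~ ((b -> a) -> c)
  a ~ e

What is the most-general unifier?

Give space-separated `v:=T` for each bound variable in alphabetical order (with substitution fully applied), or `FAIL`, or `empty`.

Answer: a:=(Int -> Int) b:=Bool c:=(Int -> Int) e:=(Int -> Int)

Derivation:
step 1: unify ((Bool -> c) -> (Int -> Int)) ~ ((b -> a) -> c)  [subst: {-} | 1 pending]
  -> decompose arrow: push (Bool -> c)~(b -> a), (Int -> Int)~c
step 2: unify (Bool -> c) ~ (b -> a)  [subst: {-} | 2 pending]
  -> decompose arrow: push Bool~b, c~a
step 3: unify Bool ~ b  [subst: {-} | 3 pending]
  bind b := Bool
step 4: unify c ~ a  [subst: {b:=Bool} | 2 pending]
  bind c := a
step 5: unify (Int -> Int) ~ a  [subst: {b:=Bool, c:=a} | 1 pending]
  bind a := (Int -> Int)
step 6: unify (Int -> Int) ~ e  [subst: {b:=Bool, c:=a, a:=(Int -> Int)} | 0 pending]
  bind e := (Int -> Int)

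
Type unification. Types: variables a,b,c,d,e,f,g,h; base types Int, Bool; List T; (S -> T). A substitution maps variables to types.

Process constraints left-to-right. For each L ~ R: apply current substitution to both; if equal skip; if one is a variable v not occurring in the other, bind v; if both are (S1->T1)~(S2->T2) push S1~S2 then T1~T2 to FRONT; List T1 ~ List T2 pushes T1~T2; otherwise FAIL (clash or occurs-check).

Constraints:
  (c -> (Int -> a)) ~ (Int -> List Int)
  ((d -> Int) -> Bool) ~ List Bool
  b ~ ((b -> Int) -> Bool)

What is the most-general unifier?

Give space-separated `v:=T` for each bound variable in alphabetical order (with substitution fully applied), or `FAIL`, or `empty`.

step 1: unify (c -> (Int -> a)) ~ (Int -> List Int)  [subst: {-} | 2 pending]
  -> decompose arrow: push c~Int, (Int -> a)~List Int
step 2: unify c ~ Int  [subst: {-} | 3 pending]
  bind c := Int
step 3: unify (Int -> a) ~ List Int  [subst: {c:=Int} | 2 pending]
  clash: (Int -> a) vs List Int

Answer: FAIL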